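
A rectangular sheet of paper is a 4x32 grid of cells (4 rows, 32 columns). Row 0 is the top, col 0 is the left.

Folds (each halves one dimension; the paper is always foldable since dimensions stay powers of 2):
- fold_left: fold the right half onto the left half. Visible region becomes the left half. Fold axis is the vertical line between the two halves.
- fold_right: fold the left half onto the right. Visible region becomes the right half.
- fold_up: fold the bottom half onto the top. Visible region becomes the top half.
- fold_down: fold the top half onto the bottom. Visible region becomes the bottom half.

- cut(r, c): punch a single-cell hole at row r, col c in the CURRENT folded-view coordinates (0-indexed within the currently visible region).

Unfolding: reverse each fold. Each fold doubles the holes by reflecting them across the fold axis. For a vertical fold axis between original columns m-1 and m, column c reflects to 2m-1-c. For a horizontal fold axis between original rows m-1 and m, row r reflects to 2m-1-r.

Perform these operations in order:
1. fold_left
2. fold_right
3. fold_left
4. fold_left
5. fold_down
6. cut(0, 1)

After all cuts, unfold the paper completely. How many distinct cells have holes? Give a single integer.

Answer: 32

Derivation:
Op 1 fold_left: fold axis v@16; visible region now rows[0,4) x cols[0,16) = 4x16
Op 2 fold_right: fold axis v@8; visible region now rows[0,4) x cols[8,16) = 4x8
Op 3 fold_left: fold axis v@12; visible region now rows[0,4) x cols[8,12) = 4x4
Op 4 fold_left: fold axis v@10; visible region now rows[0,4) x cols[8,10) = 4x2
Op 5 fold_down: fold axis h@2; visible region now rows[2,4) x cols[8,10) = 2x2
Op 6 cut(0, 1): punch at orig (2,9); cuts so far [(2, 9)]; region rows[2,4) x cols[8,10) = 2x2
Unfold 1 (reflect across h@2): 2 holes -> [(1, 9), (2, 9)]
Unfold 2 (reflect across v@10): 4 holes -> [(1, 9), (1, 10), (2, 9), (2, 10)]
Unfold 3 (reflect across v@12): 8 holes -> [(1, 9), (1, 10), (1, 13), (1, 14), (2, 9), (2, 10), (2, 13), (2, 14)]
Unfold 4 (reflect across v@8): 16 holes -> [(1, 1), (1, 2), (1, 5), (1, 6), (1, 9), (1, 10), (1, 13), (1, 14), (2, 1), (2, 2), (2, 5), (2, 6), (2, 9), (2, 10), (2, 13), (2, 14)]
Unfold 5 (reflect across v@16): 32 holes -> [(1, 1), (1, 2), (1, 5), (1, 6), (1, 9), (1, 10), (1, 13), (1, 14), (1, 17), (1, 18), (1, 21), (1, 22), (1, 25), (1, 26), (1, 29), (1, 30), (2, 1), (2, 2), (2, 5), (2, 6), (2, 9), (2, 10), (2, 13), (2, 14), (2, 17), (2, 18), (2, 21), (2, 22), (2, 25), (2, 26), (2, 29), (2, 30)]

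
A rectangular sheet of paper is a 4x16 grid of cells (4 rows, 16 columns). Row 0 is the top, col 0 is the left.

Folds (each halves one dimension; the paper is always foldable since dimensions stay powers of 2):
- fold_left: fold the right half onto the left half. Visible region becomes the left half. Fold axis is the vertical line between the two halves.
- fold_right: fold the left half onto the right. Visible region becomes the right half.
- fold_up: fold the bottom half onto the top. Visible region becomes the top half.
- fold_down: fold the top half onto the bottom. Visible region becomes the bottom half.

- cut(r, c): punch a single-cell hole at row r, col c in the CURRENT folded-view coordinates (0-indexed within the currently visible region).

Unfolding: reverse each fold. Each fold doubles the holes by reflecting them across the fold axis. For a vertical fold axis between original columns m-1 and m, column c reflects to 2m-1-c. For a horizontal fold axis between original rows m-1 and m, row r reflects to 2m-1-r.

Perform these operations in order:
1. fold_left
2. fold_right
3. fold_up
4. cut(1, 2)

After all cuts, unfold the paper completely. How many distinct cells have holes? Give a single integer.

Op 1 fold_left: fold axis v@8; visible region now rows[0,4) x cols[0,8) = 4x8
Op 2 fold_right: fold axis v@4; visible region now rows[0,4) x cols[4,8) = 4x4
Op 3 fold_up: fold axis h@2; visible region now rows[0,2) x cols[4,8) = 2x4
Op 4 cut(1, 2): punch at orig (1,6); cuts so far [(1, 6)]; region rows[0,2) x cols[4,8) = 2x4
Unfold 1 (reflect across h@2): 2 holes -> [(1, 6), (2, 6)]
Unfold 2 (reflect across v@4): 4 holes -> [(1, 1), (1, 6), (2, 1), (2, 6)]
Unfold 3 (reflect across v@8): 8 holes -> [(1, 1), (1, 6), (1, 9), (1, 14), (2, 1), (2, 6), (2, 9), (2, 14)]

Answer: 8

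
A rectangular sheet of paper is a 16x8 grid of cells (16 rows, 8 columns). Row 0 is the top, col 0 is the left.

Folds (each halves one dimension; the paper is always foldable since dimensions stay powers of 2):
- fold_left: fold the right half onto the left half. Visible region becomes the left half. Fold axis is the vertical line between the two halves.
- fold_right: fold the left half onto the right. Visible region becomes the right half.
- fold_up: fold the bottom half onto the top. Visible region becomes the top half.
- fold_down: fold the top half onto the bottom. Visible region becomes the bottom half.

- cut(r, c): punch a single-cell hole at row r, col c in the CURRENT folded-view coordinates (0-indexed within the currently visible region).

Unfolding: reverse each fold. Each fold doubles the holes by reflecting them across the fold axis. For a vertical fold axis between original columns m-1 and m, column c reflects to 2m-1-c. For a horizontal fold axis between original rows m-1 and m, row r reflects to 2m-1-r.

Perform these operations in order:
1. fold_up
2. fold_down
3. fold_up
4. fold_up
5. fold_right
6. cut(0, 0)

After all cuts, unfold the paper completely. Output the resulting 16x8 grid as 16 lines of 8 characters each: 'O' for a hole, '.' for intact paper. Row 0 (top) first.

Answer: ...OO...
...OO...
...OO...
...OO...
...OO...
...OO...
...OO...
...OO...
...OO...
...OO...
...OO...
...OO...
...OO...
...OO...
...OO...
...OO...

Derivation:
Op 1 fold_up: fold axis h@8; visible region now rows[0,8) x cols[0,8) = 8x8
Op 2 fold_down: fold axis h@4; visible region now rows[4,8) x cols[0,8) = 4x8
Op 3 fold_up: fold axis h@6; visible region now rows[4,6) x cols[0,8) = 2x8
Op 4 fold_up: fold axis h@5; visible region now rows[4,5) x cols[0,8) = 1x8
Op 5 fold_right: fold axis v@4; visible region now rows[4,5) x cols[4,8) = 1x4
Op 6 cut(0, 0): punch at orig (4,4); cuts so far [(4, 4)]; region rows[4,5) x cols[4,8) = 1x4
Unfold 1 (reflect across v@4): 2 holes -> [(4, 3), (4, 4)]
Unfold 2 (reflect across h@5): 4 holes -> [(4, 3), (4, 4), (5, 3), (5, 4)]
Unfold 3 (reflect across h@6): 8 holes -> [(4, 3), (4, 4), (5, 3), (5, 4), (6, 3), (6, 4), (7, 3), (7, 4)]
Unfold 4 (reflect across h@4): 16 holes -> [(0, 3), (0, 4), (1, 3), (1, 4), (2, 3), (2, 4), (3, 3), (3, 4), (4, 3), (4, 4), (5, 3), (5, 4), (6, 3), (6, 4), (7, 3), (7, 4)]
Unfold 5 (reflect across h@8): 32 holes -> [(0, 3), (0, 4), (1, 3), (1, 4), (2, 3), (2, 4), (3, 3), (3, 4), (4, 3), (4, 4), (5, 3), (5, 4), (6, 3), (6, 4), (7, 3), (7, 4), (8, 3), (8, 4), (9, 3), (9, 4), (10, 3), (10, 4), (11, 3), (11, 4), (12, 3), (12, 4), (13, 3), (13, 4), (14, 3), (14, 4), (15, 3), (15, 4)]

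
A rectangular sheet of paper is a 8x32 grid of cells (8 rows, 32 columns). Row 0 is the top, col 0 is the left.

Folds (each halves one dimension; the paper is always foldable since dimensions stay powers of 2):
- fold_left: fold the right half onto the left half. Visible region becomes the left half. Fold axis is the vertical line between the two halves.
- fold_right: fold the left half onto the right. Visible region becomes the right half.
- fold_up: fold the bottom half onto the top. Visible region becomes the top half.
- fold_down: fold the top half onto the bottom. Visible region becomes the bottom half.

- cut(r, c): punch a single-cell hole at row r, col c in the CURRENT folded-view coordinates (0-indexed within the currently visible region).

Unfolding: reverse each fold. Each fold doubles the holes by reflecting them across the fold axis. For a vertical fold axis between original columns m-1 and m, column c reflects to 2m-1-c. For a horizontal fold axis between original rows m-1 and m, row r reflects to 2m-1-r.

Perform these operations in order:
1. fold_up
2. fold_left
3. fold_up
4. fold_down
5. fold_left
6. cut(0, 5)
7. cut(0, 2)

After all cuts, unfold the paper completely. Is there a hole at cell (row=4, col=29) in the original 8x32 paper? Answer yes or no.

Op 1 fold_up: fold axis h@4; visible region now rows[0,4) x cols[0,32) = 4x32
Op 2 fold_left: fold axis v@16; visible region now rows[0,4) x cols[0,16) = 4x16
Op 3 fold_up: fold axis h@2; visible region now rows[0,2) x cols[0,16) = 2x16
Op 4 fold_down: fold axis h@1; visible region now rows[1,2) x cols[0,16) = 1x16
Op 5 fold_left: fold axis v@8; visible region now rows[1,2) x cols[0,8) = 1x8
Op 6 cut(0, 5): punch at orig (1,5); cuts so far [(1, 5)]; region rows[1,2) x cols[0,8) = 1x8
Op 7 cut(0, 2): punch at orig (1,2); cuts so far [(1, 2), (1, 5)]; region rows[1,2) x cols[0,8) = 1x8
Unfold 1 (reflect across v@8): 4 holes -> [(1, 2), (1, 5), (1, 10), (1, 13)]
Unfold 2 (reflect across h@1): 8 holes -> [(0, 2), (0, 5), (0, 10), (0, 13), (1, 2), (1, 5), (1, 10), (1, 13)]
Unfold 3 (reflect across h@2): 16 holes -> [(0, 2), (0, 5), (0, 10), (0, 13), (1, 2), (1, 5), (1, 10), (1, 13), (2, 2), (2, 5), (2, 10), (2, 13), (3, 2), (3, 5), (3, 10), (3, 13)]
Unfold 4 (reflect across v@16): 32 holes -> [(0, 2), (0, 5), (0, 10), (0, 13), (0, 18), (0, 21), (0, 26), (0, 29), (1, 2), (1, 5), (1, 10), (1, 13), (1, 18), (1, 21), (1, 26), (1, 29), (2, 2), (2, 5), (2, 10), (2, 13), (2, 18), (2, 21), (2, 26), (2, 29), (3, 2), (3, 5), (3, 10), (3, 13), (3, 18), (3, 21), (3, 26), (3, 29)]
Unfold 5 (reflect across h@4): 64 holes -> [(0, 2), (0, 5), (0, 10), (0, 13), (0, 18), (0, 21), (0, 26), (0, 29), (1, 2), (1, 5), (1, 10), (1, 13), (1, 18), (1, 21), (1, 26), (1, 29), (2, 2), (2, 5), (2, 10), (2, 13), (2, 18), (2, 21), (2, 26), (2, 29), (3, 2), (3, 5), (3, 10), (3, 13), (3, 18), (3, 21), (3, 26), (3, 29), (4, 2), (4, 5), (4, 10), (4, 13), (4, 18), (4, 21), (4, 26), (4, 29), (5, 2), (5, 5), (5, 10), (5, 13), (5, 18), (5, 21), (5, 26), (5, 29), (6, 2), (6, 5), (6, 10), (6, 13), (6, 18), (6, 21), (6, 26), (6, 29), (7, 2), (7, 5), (7, 10), (7, 13), (7, 18), (7, 21), (7, 26), (7, 29)]
Holes: [(0, 2), (0, 5), (0, 10), (0, 13), (0, 18), (0, 21), (0, 26), (0, 29), (1, 2), (1, 5), (1, 10), (1, 13), (1, 18), (1, 21), (1, 26), (1, 29), (2, 2), (2, 5), (2, 10), (2, 13), (2, 18), (2, 21), (2, 26), (2, 29), (3, 2), (3, 5), (3, 10), (3, 13), (3, 18), (3, 21), (3, 26), (3, 29), (4, 2), (4, 5), (4, 10), (4, 13), (4, 18), (4, 21), (4, 26), (4, 29), (5, 2), (5, 5), (5, 10), (5, 13), (5, 18), (5, 21), (5, 26), (5, 29), (6, 2), (6, 5), (6, 10), (6, 13), (6, 18), (6, 21), (6, 26), (6, 29), (7, 2), (7, 5), (7, 10), (7, 13), (7, 18), (7, 21), (7, 26), (7, 29)]

Answer: yes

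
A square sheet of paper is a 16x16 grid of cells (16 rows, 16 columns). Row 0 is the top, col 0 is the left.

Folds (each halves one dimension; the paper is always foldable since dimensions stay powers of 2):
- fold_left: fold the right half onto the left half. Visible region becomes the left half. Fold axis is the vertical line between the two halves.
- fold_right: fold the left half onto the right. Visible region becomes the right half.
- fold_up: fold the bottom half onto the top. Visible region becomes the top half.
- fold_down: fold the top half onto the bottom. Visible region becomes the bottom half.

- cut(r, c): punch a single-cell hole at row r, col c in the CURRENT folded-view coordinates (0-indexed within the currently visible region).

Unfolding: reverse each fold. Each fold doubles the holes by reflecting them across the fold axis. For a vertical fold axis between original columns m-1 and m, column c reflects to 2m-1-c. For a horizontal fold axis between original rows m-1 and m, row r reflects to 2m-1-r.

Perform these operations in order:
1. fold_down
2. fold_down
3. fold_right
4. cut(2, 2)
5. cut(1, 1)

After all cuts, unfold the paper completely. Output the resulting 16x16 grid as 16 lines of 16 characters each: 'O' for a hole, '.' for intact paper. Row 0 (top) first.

Answer: ................
.....O....O.....
......O..O......
................
................
......O..O......
.....O....O.....
................
................
.....O....O.....
......O..O......
................
................
......O..O......
.....O....O.....
................

Derivation:
Op 1 fold_down: fold axis h@8; visible region now rows[8,16) x cols[0,16) = 8x16
Op 2 fold_down: fold axis h@12; visible region now rows[12,16) x cols[0,16) = 4x16
Op 3 fold_right: fold axis v@8; visible region now rows[12,16) x cols[8,16) = 4x8
Op 4 cut(2, 2): punch at orig (14,10); cuts so far [(14, 10)]; region rows[12,16) x cols[8,16) = 4x8
Op 5 cut(1, 1): punch at orig (13,9); cuts so far [(13, 9), (14, 10)]; region rows[12,16) x cols[8,16) = 4x8
Unfold 1 (reflect across v@8): 4 holes -> [(13, 6), (13, 9), (14, 5), (14, 10)]
Unfold 2 (reflect across h@12): 8 holes -> [(9, 5), (9, 10), (10, 6), (10, 9), (13, 6), (13, 9), (14, 5), (14, 10)]
Unfold 3 (reflect across h@8): 16 holes -> [(1, 5), (1, 10), (2, 6), (2, 9), (5, 6), (5, 9), (6, 5), (6, 10), (9, 5), (9, 10), (10, 6), (10, 9), (13, 6), (13, 9), (14, 5), (14, 10)]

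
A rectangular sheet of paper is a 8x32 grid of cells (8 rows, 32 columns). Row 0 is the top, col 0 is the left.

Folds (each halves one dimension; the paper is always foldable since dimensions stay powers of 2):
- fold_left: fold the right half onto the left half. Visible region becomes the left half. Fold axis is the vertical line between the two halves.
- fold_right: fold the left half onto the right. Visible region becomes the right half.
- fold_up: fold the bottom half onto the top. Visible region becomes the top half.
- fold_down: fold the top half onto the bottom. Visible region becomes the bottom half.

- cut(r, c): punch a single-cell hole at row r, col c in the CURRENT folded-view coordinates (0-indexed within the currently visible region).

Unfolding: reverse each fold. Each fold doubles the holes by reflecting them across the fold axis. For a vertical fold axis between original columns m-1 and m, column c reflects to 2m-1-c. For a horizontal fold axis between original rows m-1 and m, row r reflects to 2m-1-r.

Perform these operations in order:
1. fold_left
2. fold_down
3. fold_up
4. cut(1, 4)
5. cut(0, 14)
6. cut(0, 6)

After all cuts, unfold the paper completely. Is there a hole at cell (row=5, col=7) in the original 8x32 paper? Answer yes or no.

Op 1 fold_left: fold axis v@16; visible region now rows[0,8) x cols[0,16) = 8x16
Op 2 fold_down: fold axis h@4; visible region now rows[4,8) x cols[0,16) = 4x16
Op 3 fold_up: fold axis h@6; visible region now rows[4,6) x cols[0,16) = 2x16
Op 4 cut(1, 4): punch at orig (5,4); cuts so far [(5, 4)]; region rows[4,6) x cols[0,16) = 2x16
Op 5 cut(0, 14): punch at orig (4,14); cuts so far [(4, 14), (5, 4)]; region rows[4,6) x cols[0,16) = 2x16
Op 6 cut(0, 6): punch at orig (4,6); cuts so far [(4, 6), (4, 14), (5, 4)]; region rows[4,6) x cols[0,16) = 2x16
Unfold 1 (reflect across h@6): 6 holes -> [(4, 6), (4, 14), (5, 4), (6, 4), (7, 6), (7, 14)]
Unfold 2 (reflect across h@4): 12 holes -> [(0, 6), (0, 14), (1, 4), (2, 4), (3, 6), (3, 14), (4, 6), (4, 14), (5, 4), (6, 4), (7, 6), (7, 14)]
Unfold 3 (reflect across v@16): 24 holes -> [(0, 6), (0, 14), (0, 17), (0, 25), (1, 4), (1, 27), (2, 4), (2, 27), (3, 6), (3, 14), (3, 17), (3, 25), (4, 6), (4, 14), (4, 17), (4, 25), (5, 4), (5, 27), (6, 4), (6, 27), (7, 6), (7, 14), (7, 17), (7, 25)]
Holes: [(0, 6), (0, 14), (0, 17), (0, 25), (1, 4), (1, 27), (2, 4), (2, 27), (3, 6), (3, 14), (3, 17), (3, 25), (4, 6), (4, 14), (4, 17), (4, 25), (5, 4), (5, 27), (6, 4), (6, 27), (7, 6), (7, 14), (7, 17), (7, 25)]

Answer: no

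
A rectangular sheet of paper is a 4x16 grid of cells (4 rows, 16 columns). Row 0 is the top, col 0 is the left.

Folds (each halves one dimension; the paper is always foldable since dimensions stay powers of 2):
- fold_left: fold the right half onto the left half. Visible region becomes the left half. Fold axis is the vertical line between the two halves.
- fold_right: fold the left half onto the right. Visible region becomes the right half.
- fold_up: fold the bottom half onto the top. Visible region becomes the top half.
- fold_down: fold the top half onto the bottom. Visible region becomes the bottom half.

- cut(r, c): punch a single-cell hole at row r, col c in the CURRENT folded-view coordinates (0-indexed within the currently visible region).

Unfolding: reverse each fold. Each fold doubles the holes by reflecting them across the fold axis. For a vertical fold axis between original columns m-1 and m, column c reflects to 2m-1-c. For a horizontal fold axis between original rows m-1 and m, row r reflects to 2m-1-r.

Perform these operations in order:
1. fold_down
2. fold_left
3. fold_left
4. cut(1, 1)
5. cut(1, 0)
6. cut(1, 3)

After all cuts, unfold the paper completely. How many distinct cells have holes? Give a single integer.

Op 1 fold_down: fold axis h@2; visible region now rows[2,4) x cols[0,16) = 2x16
Op 2 fold_left: fold axis v@8; visible region now rows[2,4) x cols[0,8) = 2x8
Op 3 fold_left: fold axis v@4; visible region now rows[2,4) x cols[0,4) = 2x4
Op 4 cut(1, 1): punch at orig (3,1); cuts so far [(3, 1)]; region rows[2,4) x cols[0,4) = 2x4
Op 5 cut(1, 0): punch at orig (3,0); cuts so far [(3, 0), (3, 1)]; region rows[2,4) x cols[0,4) = 2x4
Op 6 cut(1, 3): punch at orig (3,3); cuts so far [(3, 0), (3, 1), (3, 3)]; region rows[2,4) x cols[0,4) = 2x4
Unfold 1 (reflect across v@4): 6 holes -> [(3, 0), (3, 1), (3, 3), (3, 4), (3, 6), (3, 7)]
Unfold 2 (reflect across v@8): 12 holes -> [(3, 0), (3, 1), (3, 3), (3, 4), (3, 6), (3, 7), (3, 8), (3, 9), (3, 11), (3, 12), (3, 14), (3, 15)]
Unfold 3 (reflect across h@2): 24 holes -> [(0, 0), (0, 1), (0, 3), (0, 4), (0, 6), (0, 7), (0, 8), (0, 9), (0, 11), (0, 12), (0, 14), (0, 15), (3, 0), (3, 1), (3, 3), (3, 4), (3, 6), (3, 7), (3, 8), (3, 9), (3, 11), (3, 12), (3, 14), (3, 15)]

Answer: 24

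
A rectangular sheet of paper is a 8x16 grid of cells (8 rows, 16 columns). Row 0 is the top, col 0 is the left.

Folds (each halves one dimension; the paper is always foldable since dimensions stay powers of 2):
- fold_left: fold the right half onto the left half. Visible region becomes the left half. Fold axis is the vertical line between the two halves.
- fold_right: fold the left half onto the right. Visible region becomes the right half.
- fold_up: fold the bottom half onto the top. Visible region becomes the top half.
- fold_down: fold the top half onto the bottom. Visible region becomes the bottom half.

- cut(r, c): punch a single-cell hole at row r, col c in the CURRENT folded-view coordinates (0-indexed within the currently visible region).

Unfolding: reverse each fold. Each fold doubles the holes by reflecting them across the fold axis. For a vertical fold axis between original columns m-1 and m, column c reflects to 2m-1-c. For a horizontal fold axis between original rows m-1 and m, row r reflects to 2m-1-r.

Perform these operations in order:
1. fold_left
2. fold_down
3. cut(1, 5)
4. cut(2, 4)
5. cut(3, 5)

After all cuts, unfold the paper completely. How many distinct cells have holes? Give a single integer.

Op 1 fold_left: fold axis v@8; visible region now rows[0,8) x cols[0,8) = 8x8
Op 2 fold_down: fold axis h@4; visible region now rows[4,8) x cols[0,8) = 4x8
Op 3 cut(1, 5): punch at orig (5,5); cuts so far [(5, 5)]; region rows[4,8) x cols[0,8) = 4x8
Op 4 cut(2, 4): punch at orig (6,4); cuts so far [(5, 5), (6, 4)]; region rows[4,8) x cols[0,8) = 4x8
Op 5 cut(3, 5): punch at orig (7,5); cuts so far [(5, 5), (6, 4), (7, 5)]; region rows[4,8) x cols[0,8) = 4x8
Unfold 1 (reflect across h@4): 6 holes -> [(0, 5), (1, 4), (2, 5), (5, 5), (6, 4), (7, 5)]
Unfold 2 (reflect across v@8): 12 holes -> [(0, 5), (0, 10), (1, 4), (1, 11), (2, 5), (2, 10), (5, 5), (5, 10), (6, 4), (6, 11), (7, 5), (7, 10)]

Answer: 12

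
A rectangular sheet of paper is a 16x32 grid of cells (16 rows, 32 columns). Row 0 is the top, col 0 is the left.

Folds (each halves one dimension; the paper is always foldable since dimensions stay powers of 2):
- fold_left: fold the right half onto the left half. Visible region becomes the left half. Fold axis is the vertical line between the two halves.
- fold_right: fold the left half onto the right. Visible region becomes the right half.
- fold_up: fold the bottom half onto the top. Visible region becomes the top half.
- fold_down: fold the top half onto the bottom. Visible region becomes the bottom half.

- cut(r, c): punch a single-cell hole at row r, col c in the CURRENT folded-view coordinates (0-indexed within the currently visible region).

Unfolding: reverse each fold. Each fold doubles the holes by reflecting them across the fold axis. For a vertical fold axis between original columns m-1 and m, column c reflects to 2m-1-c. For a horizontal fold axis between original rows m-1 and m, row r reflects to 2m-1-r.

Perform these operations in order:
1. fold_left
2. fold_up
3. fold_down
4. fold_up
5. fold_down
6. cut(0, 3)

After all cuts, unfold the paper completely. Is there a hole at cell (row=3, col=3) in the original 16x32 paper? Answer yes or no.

Op 1 fold_left: fold axis v@16; visible region now rows[0,16) x cols[0,16) = 16x16
Op 2 fold_up: fold axis h@8; visible region now rows[0,8) x cols[0,16) = 8x16
Op 3 fold_down: fold axis h@4; visible region now rows[4,8) x cols[0,16) = 4x16
Op 4 fold_up: fold axis h@6; visible region now rows[4,6) x cols[0,16) = 2x16
Op 5 fold_down: fold axis h@5; visible region now rows[5,6) x cols[0,16) = 1x16
Op 6 cut(0, 3): punch at orig (5,3); cuts so far [(5, 3)]; region rows[5,6) x cols[0,16) = 1x16
Unfold 1 (reflect across h@5): 2 holes -> [(4, 3), (5, 3)]
Unfold 2 (reflect across h@6): 4 holes -> [(4, 3), (5, 3), (6, 3), (7, 3)]
Unfold 3 (reflect across h@4): 8 holes -> [(0, 3), (1, 3), (2, 3), (3, 3), (4, 3), (5, 3), (6, 3), (7, 3)]
Unfold 4 (reflect across h@8): 16 holes -> [(0, 3), (1, 3), (2, 3), (3, 3), (4, 3), (5, 3), (6, 3), (7, 3), (8, 3), (9, 3), (10, 3), (11, 3), (12, 3), (13, 3), (14, 3), (15, 3)]
Unfold 5 (reflect across v@16): 32 holes -> [(0, 3), (0, 28), (1, 3), (1, 28), (2, 3), (2, 28), (3, 3), (3, 28), (4, 3), (4, 28), (5, 3), (5, 28), (6, 3), (6, 28), (7, 3), (7, 28), (8, 3), (8, 28), (9, 3), (9, 28), (10, 3), (10, 28), (11, 3), (11, 28), (12, 3), (12, 28), (13, 3), (13, 28), (14, 3), (14, 28), (15, 3), (15, 28)]
Holes: [(0, 3), (0, 28), (1, 3), (1, 28), (2, 3), (2, 28), (3, 3), (3, 28), (4, 3), (4, 28), (5, 3), (5, 28), (6, 3), (6, 28), (7, 3), (7, 28), (8, 3), (8, 28), (9, 3), (9, 28), (10, 3), (10, 28), (11, 3), (11, 28), (12, 3), (12, 28), (13, 3), (13, 28), (14, 3), (14, 28), (15, 3), (15, 28)]

Answer: yes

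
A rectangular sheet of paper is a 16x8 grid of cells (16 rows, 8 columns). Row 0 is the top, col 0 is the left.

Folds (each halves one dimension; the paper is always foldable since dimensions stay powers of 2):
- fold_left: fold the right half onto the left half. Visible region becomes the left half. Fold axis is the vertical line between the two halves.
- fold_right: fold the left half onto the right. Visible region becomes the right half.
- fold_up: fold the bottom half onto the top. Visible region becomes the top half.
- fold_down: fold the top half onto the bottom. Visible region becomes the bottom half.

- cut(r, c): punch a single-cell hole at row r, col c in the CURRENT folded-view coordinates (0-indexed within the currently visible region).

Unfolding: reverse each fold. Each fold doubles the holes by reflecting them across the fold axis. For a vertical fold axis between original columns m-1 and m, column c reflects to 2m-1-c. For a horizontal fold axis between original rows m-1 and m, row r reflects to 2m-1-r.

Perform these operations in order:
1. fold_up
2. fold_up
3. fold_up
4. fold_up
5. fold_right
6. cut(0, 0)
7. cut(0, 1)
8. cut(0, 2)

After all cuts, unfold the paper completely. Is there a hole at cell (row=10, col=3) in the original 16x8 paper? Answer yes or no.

Op 1 fold_up: fold axis h@8; visible region now rows[0,8) x cols[0,8) = 8x8
Op 2 fold_up: fold axis h@4; visible region now rows[0,4) x cols[0,8) = 4x8
Op 3 fold_up: fold axis h@2; visible region now rows[0,2) x cols[0,8) = 2x8
Op 4 fold_up: fold axis h@1; visible region now rows[0,1) x cols[0,8) = 1x8
Op 5 fold_right: fold axis v@4; visible region now rows[0,1) x cols[4,8) = 1x4
Op 6 cut(0, 0): punch at orig (0,4); cuts so far [(0, 4)]; region rows[0,1) x cols[4,8) = 1x4
Op 7 cut(0, 1): punch at orig (0,5); cuts so far [(0, 4), (0, 5)]; region rows[0,1) x cols[4,8) = 1x4
Op 8 cut(0, 2): punch at orig (0,6); cuts so far [(0, 4), (0, 5), (0, 6)]; region rows[0,1) x cols[4,8) = 1x4
Unfold 1 (reflect across v@4): 6 holes -> [(0, 1), (0, 2), (0, 3), (0, 4), (0, 5), (0, 6)]
Unfold 2 (reflect across h@1): 12 holes -> [(0, 1), (0, 2), (0, 3), (0, 4), (0, 5), (0, 6), (1, 1), (1, 2), (1, 3), (1, 4), (1, 5), (1, 6)]
Unfold 3 (reflect across h@2): 24 holes -> [(0, 1), (0, 2), (0, 3), (0, 4), (0, 5), (0, 6), (1, 1), (1, 2), (1, 3), (1, 4), (1, 5), (1, 6), (2, 1), (2, 2), (2, 3), (2, 4), (2, 5), (2, 6), (3, 1), (3, 2), (3, 3), (3, 4), (3, 5), (3, 6)]
Unfold 4 (reflect across h@4): 48 holes -> [(0, 1), (0, 2), (0, 3), (0, 4), (0, 5), (0, 6), (1, 1), (1, 2), (1, 3), (1, 4), (1, 5), (1, 6), (2, 1), (2, 2), (2, 3), (2, 4), (2, 5), (2, 6), (3, 1), (3, 2), (3, 3), (3, 4), (3, 5), (3, 6), (4, 1), (4, 2), (4, 3), (4, 4), (4, 5), (4, 6), (5, 1), (5, 2), (5, 3), (5, 4), (5, 5), (5, 6), (6, 1), (6, 2), (6, 3), (6, 4), (6, 5), (6, 6), (7, 1), (7, 2), (7, 3), (7, 4), (7, 5), (7, 6)]
Unfold 5 (reflect across h@8): 96 holes -> [(0, 1), (0, 2), (0, 3), (0, 4), (0, 5), (0, 6), (1, 1), (1, 2), (1, 3), (1, 4), (1, 5), (1, 6), (2, 1), (2, 2), (2, 3), (2, 4), (2, 5), (2, 6), (3, 1), (3, 2), (3, 3), (3, 4), (3, 5), (3, 6), (4, 1), (4, 2), (4, 3), (4, 4), (4, 5), (4, 6), (5, 1), (5, 2), (5, 3), (5, 4), (5, 5), (5, 6), (6, 1), (6, 2), (6, 3), (6, 4), (6, 5), (6, 6), (7, 1), (7, 2), (7, 3), (7, 4), (7, 5), (7, 6), (8, 1), (8, 2), (8, 3), (8, 4), (8, 5), (8, 6), (9, 1), (9, 2), (9, 3), (9, 4), (9, 5), (9, 6), (10, 1), (10, 2), (10, 3), (10, 4), (10, 5), (10, 6), (11, 1), (11, 2), (11, 3), (11, 4), (11, 5), (11, 6), (12, 1), (12, 2), (12, 3), (12, 4), (12, 5), (12, 6), (13, 1), (13, 2), (13, 3), (13, 4), (13, 5), (13, 6), (14, 1), (14, 2), (14, 3), (14, 4), (14, 5), (14, 6), (15, 1), (15, 2), (15, 3), (15, 4), (15, 5), (15, 6)]
Holes: [(0, 1), (0, 2), (0, 3), (0, 4), (0, 5), (0, 6), (1, 1), (1, 2), (1, 3), (1, 4), (1, 5), (1, 6), (2, 1), (2, 2), (2, 3), (2, 4), (2, 5), (2, 6), (3, 1), (3, 2), (3, 3), (3, 4), (3, 5), (3, 6), (4, 1), (4, 2), (4, 3), (4, 4), (4, 5), (4, 6), (5, 1), (5, 2), (5, 3), (5, 4), (5, 5), (5, 6), (6, 1), (6, 2), (6, 3), (6, 4), (6, 5), (6, 6), (7, 1), (7, 2), (7, 3), (7, 4), (7, 5), (7, 6), (8, 1), (8, 2), (8, 3), (8, 4), (8, 5), (8, 6), (9, 1), (9, 2), (9, 3), (9, 4), (9, 5), (9, 6), (10, 1), (10, 2), (10, 3), (10, 4), (10, 5), (10, 6), (11, 1), (11, 2), (11, 3), (11, 4), (11, 5), (11, 6), (12, 1), (12, 2), (12, 3), (12, 4), (12, 5), (12, 6), (13, 1), (13, 2), (13, 3), (13, 4), (13, 5), (13, 6), (14, 1), (14, 2), (14, 3), (14, 4), (14, 5), (14, 6), (15, 1), (15, 2), (15, 3), (15, 4), (15, 5), (15, 6)]

Answer: yes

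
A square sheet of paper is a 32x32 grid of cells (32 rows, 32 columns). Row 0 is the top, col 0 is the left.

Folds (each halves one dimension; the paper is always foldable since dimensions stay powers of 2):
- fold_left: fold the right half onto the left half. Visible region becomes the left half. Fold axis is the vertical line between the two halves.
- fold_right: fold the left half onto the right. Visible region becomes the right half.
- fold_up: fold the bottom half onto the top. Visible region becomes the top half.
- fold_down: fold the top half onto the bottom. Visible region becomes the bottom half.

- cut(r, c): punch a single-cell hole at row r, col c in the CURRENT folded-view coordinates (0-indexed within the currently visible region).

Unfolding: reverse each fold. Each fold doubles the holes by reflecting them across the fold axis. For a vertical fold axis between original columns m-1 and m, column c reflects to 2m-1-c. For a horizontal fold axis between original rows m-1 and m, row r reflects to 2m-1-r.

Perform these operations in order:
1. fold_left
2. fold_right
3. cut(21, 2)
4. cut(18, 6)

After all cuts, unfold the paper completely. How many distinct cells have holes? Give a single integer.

Op 1 fold_left: fold axis v@16; visible region now rows[0,32) x cols[0,16) = 32x16
Op 2 fold_right: fold axis v@8; visible region now rows[0,32) x cols[8,16) = 32x8
Op 3 cut(21, 2): punch at orig (21,10); cuts so far [(21, 10)]; region rows[0,32) x cols[8,16) = 32x8
Op 4 cut(18, 6): punch at orig (18,14); cuts so far [(18, 14), (21, 10)]; region rows[0,32) x cols[8,16) = 32x8
Unfold 1 (reflect across v@8): 4 holes -> [(18, 1), (18, 14), (21, 5), (21, 10)]
Unfold 2 (reflect across v@16): 8 holes -> [(18, 1), (18, 14), (18, 17), (18, 30), (21, 5), (21, 10), (21, 21), (21, 26)]

Answer: 8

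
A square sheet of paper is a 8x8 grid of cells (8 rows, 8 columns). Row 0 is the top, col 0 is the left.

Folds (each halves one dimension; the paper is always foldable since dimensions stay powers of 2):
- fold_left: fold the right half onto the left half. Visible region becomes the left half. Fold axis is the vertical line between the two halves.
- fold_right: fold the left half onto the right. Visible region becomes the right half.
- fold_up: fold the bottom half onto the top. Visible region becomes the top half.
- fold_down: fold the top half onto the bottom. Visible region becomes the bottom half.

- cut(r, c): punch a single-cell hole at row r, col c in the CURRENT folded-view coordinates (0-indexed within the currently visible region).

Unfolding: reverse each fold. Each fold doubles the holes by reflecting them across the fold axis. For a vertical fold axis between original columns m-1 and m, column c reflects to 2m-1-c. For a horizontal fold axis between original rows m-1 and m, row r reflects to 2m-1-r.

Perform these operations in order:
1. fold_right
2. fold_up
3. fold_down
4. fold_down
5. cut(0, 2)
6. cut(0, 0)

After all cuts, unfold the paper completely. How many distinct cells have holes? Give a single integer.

Op 1 fold_right: fold axis v@4; visible region now rows[0,8) x cols[4,8) = 8x4
Op 2 fold_up: fold axis h@4; visible region now rows[0,4) x cols[4,8) = 4x4
Op 3 fold_down: fold axis h@2; visible region now rows[2,4) x cols[4,8) = 2x4
Op 4 fold_down: fold axis h@3; visible region now rows[3,4) x cols[4,8) = 1x4
Op 5 cut(0, 2): punch at orig (3,6); cuts so far [(3, 6)]; region rows[3,4) x cols[4,8) = 1x4
Op 6 cut(0, 0): punch at orig (3,4); cuts so far [(3, 4), (3, 6)]; region rows[3,4) x cols[4,8) = 1x4
Unfold 1 (reflect across h@3): 4 holes -> [(2, 4), (2, 6), (3, 4), (3, 6)]
Unfold 2 (reflect across h@2): 8 holes -> [(0, 4), (0, 6), (1, 4), (1, 6), (2, 4), (2, 6), (3, 4), (3, 6)]
Unfold 3 (reflect across h@4): 16 holes -> [(0, 4), (0, 6), (1, 4), (1, 6), (2, 4), (2, 6), (3, 4), (3, 6), (4, 4), (4, 6), (5, 4), (5, 6), (6, 4), (6, 6), (7, 4), (7, 6)]
Unfold 4 (reflect across v@4): 32 holes -> [(0, 1), (0, 3), (0, 4), (0, 6), (1, 1), (1, 3), (1, 4), (1, 6), (2, 1), (2, 3), (2, 4), (2, 6), (3, 1), (3, 3), (3, 4), (3, 6), (4, 1), (4, 3), (4, 4), (4, 6), (5, 1), (5, 3), (5, 4), (5, 6), (6, 1), (6, 3), (6, 4), (6, 6), (7, 1), (7, 3), (7, 4), (7, 6)]

Answer: 32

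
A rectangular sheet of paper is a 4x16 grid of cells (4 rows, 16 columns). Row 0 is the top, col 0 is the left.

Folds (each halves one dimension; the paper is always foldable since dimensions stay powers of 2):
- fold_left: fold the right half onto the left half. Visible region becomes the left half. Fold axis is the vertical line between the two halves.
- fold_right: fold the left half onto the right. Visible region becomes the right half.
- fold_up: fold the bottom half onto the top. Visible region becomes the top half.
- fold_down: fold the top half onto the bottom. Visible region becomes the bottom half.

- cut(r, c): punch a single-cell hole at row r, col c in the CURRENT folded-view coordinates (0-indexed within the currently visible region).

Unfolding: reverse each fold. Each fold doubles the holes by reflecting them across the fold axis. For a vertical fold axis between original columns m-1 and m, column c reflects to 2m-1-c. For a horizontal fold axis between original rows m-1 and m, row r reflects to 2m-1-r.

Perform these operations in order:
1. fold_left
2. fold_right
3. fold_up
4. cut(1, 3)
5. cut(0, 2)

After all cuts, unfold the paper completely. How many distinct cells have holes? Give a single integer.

Answer: 16

Derivation:
Op 1 fold_left: fold axis v@8; visible region now rows[0,4) x cols[0,8) = 4x8
Op 2 fold_right: fold axis v@4; visible region now rows[0,4) x cols[4,8) = 4x4
Op 3 fold_up: fold axis h@2; visible region now rows[0,2) x cols[4,8) = 2x4
Op 4 cut(1, 3): punch at orig (1,7); cuts so far [(1, 7)]; region rows[0,2) x cols[4,8) = 2x4
Op 5 cut(0, 2): punch at orig (0,6); cuts so far [(0, 6), (1, 7)]; region rows[0,2) x cols[4,8) = 2x4
Unfold 1 (reflect across h@2): 4 holes -> [(0, 6), (1, 7), (2, 7), (3, 6)]
Unfold 2 (reflect across v@4): 8 holes -> [(0, 1), (0, 6), (1, 0), (1, 7), (2, 0), (2, 7), (3, 1), (3, 6)]
Unfold 3 (reflect across v@8): 16 holes -> [(0, 1), (0, 6), (0, 9), (0, 14), (1, 0), (1, 7), (1, 8), (1, 15), (2, 0), (2, 7), (2, 8), (2, 15), (3, 1), (3, 6), (3, 9), (3, 14)]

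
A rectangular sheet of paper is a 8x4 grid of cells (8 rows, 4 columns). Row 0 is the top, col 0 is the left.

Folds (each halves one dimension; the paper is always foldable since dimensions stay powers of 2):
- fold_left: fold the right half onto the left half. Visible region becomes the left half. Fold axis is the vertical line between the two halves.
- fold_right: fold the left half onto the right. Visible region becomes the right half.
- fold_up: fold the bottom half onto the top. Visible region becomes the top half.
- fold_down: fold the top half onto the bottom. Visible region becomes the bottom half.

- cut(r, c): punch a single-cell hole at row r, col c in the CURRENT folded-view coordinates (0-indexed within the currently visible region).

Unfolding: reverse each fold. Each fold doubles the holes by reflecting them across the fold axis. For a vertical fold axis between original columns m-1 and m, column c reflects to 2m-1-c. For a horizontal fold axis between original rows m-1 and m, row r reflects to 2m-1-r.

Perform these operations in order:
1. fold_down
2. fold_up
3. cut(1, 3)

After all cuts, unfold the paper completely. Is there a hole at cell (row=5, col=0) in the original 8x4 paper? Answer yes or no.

Op 1 fold_down: fold axis h@4; visible region now rows[4,8) x cols[0,4) = 4x4
Op 2 fold_up: fold axis h@6; visible region now rows[4,6) x cols[0,4) = 2x4
Op 3 cut(1, 3): punch at orig (5,3); cuts so far [(5, 3)]; region rows[4,6) x cols[0,4) = 2x4
Unfold 1 (reflect across h@6): 2 holes -> [(5, 3), (6, 3)]
Unfold 2 (reflect across h@4): 4 holes -> [(1, 3), (2, 3), (5, 3), (6, 3)]
Holes: [(1, 3), (2, 3), (5, 3), (6, 3)]

Answer: no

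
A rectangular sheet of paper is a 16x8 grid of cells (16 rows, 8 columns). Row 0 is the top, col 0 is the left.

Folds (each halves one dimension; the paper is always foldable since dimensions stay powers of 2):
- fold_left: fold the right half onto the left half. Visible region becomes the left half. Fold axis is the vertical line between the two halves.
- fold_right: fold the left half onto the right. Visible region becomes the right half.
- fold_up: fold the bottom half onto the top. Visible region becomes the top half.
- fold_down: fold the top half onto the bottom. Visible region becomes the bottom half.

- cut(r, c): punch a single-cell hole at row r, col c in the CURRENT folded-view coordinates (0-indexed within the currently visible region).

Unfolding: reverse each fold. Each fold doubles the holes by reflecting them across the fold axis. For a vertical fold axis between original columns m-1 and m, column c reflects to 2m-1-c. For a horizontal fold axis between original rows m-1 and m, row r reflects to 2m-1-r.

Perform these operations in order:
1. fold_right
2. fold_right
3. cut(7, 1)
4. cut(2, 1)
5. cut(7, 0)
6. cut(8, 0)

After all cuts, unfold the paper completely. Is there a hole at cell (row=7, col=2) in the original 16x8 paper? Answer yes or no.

Answer: yes

Derivation:
Op 1 fold_right: fold axis v@4; visible region now rows[0,16) x cols[4,8) = 16x4
Op 2 fold_right: fold axis v@6; visible region now rows[0,16) x cols[6,8) = 16x2
Op 3 cut(7, 1): punch at orig (7,7); cuts so far [(7, 7)]; region rows[0,16) x cols[6,8) = 16x2
Op 4 cut(2, 1): punch at orig (2,7); cuts so far [(2, 7), (7, 7)]; region rows[0,16) x cols[6,8) = 16x2
Op 5 cut(7, 0): punch at orig (7,6); cuts so far [(2, 7), (7, 6), (7, 7)]; region rows[0,16) x cols[6,8) = 16x2
Op 6 cut(8, 0): punch at orig (8,6); cuts so far [(2, 7), (7, 6), (7, 7), (8, 6)]; region rows[0,16) x cols[6,8) = 16x2
Unfold 1 (reflect across v@6): 8 holes -> [(2, 4), (2, 7), (7, 4), (7, 5), (7, 6), (7, 7), (8, 5), (8, 6)]
Unfold 2 (reflect across v@4): 16 holes -> [(2, 0), (2, 3), (2, 4), (2, 7), (7, 0), (7, 1), (7, 2), (7, 3), (7, 4), (7, 5), (7, 6), (7, 7), (8, 1), (8, 2), (8, 5), (8, 6)]
Holes: [(2, 0), (2, 3), (2, 4), (2, 7), (7, 0), (7, 1), (7, 2), (7, 3), (7, 4), (7, 5), (7, 6), (7, 7), (8, 1), (8, 2), (8, 5), (8, 6)]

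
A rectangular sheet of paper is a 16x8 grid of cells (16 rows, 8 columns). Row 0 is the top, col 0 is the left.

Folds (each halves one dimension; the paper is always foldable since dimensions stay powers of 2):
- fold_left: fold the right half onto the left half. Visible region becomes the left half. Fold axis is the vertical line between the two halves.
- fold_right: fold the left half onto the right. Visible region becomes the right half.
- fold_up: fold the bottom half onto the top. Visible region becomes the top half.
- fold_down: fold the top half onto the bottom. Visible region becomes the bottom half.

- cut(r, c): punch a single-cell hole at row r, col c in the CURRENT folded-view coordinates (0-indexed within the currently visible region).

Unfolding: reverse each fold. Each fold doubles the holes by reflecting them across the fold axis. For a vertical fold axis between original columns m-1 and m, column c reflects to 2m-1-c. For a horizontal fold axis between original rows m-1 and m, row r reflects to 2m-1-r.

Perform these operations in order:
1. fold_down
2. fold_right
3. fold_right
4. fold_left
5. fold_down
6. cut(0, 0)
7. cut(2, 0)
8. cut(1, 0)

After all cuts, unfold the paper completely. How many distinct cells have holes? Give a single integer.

Answer: 96

Derivation:
Op 1 fold_down: fold axis h@8; visible region now rows[8,16) x cols[0,8) = 8x8
Op 2 fold_right: fold axis v@4; visible region now rows[8,16) x cols[4,8) = 8x4
Op 3 fold_right: fold axis v@6; visible region now rows[8,16) x cols[6,8) = 8x2
Op 4 fold_left: fold axis v@7; visible region now rows[8,16) x cols[6,7) = 8x1
Op 5 fold_down: fold axis h@12; visible region now rows[12,16) x cols[6,7) = 4x1
Op 6 cut(0, 0): punch at orig (12,6); cuts so far [(12, 6)]; region rows[12,16) x cols[6,7) = 4x1
Op 7 cut(2, 0): punch at orig (14,6); cuts so far [(12, 6), (14, 6)]; region rows[12,16) x cols[6,7) = 4x1
Op 8 cut(1, 0): punch at orig (13,6); cuts so far [(12, 6), (13, 6), (14, 6)]; region rows[12,16) x cols[6,7) = 4x1
Unfold 1 (reflect across h@12): 6 holes -> [(9, 6), (10, 6), (11, 6), (12, 6), (13, 6), (14, 6)]
Unfold 2 (reflect across v@7): 12 holes -> [(9, 6), (9, 7), (10, 6), (10, 7), (11, 6), (11, 7), (12, 6), (12, 7), (13, 6), (13, 7), (14, 6), (14, 7)]
Unfold 3 (reflect across v@6): 24 holes -> [(9, 4), (9, 5), (9, 6), (9, 7), (10, 4), (10, 5), (10, 6), (10, 7), (11, 4), (11, 5), (11, 6), (11, 7), (12, 4), (12, 5), (12, 6), (12, 7), (13, 4), (13, 5), (13, 6), (13, 7), (14, 4), (14, 5), (14, 6), (14, 7)]
Unfold 4 (reflect across v@4): 48 holes -> [(9, 0), (9, 1), (9, 2), (9, 3), (9, 4), (9, 5), (9, 6), (9, 7), (10, 0), (10, 1), (10, 2), (10, 3), (10, 4), (10, 5), (10, 6), (10, 7), (11, 0), (11, 1), (11, 2), (11, 3), (11, 4), (11, 5), (11, 6), (11, 7), (12, 0), (12, 1), (12, 2), (12, 3), (12, 4), (12, 5), (12, 6), (12, 7), (13, 0), (13, 1), (13, 2), (13, 3), (13, 4), (13, 5), (13, 6), (13, 7), (14, 0), (14, 1), (14, 2), (14, 3), (14, 4), (14, 5), (14, 6), (14, 7)]
Unfold 5 (reflect across h@8): 96 holes -> [(1, 0), (1, 1), (1, 2), (1, 3), (1, 4), (1, 5), (1, 6), (1, 7), (2, 0), (2, 1), (2, 2), (2, 3), (2, 4), (2, 5), (2, 6), (2, 7), (3, 0), (3, 1), (3, 2), (3, 3), (3, 4), (3, 5), (3, 6), (3, 7), (4, 0), (4, 1), (4, 2), (4, 3), (4, 4), (4, 5), (4, 6), (4, 7), (5, 0), (5, 1), (5, 2), (5, 3), (5, 4), (5, 5), (5, 6), (5, 7), (6, 0), (6, 1), (6, 2), (6, 3), (6, 4), (6, 5), (6, 6), (6, 7), (9, 0), (9, 1), (9, 2), (9, 3), (9, 4), (9, 5), (9, 6), (9, 7), (10, 0), (10, 1), (10, 2), (10, 3), (10, 4), (10, 5), (10, 6), (10, 7), (11, 0), (11, 1), (11, 2), (11, 3), (11, 4), (11, 5), (11, 6), (11, 7), (12, 0), (12, 1), (12, 2), (12, 3), (12, 4), (12, 5), (12, 6), (12, 7), (13, 0), (13, 1), (13, 2), (13, 3), (13, 4), (13, 5), (13, 6), (13, 7), (14, 0), (14, 1), (14, 2), (14, 3), (14, 4), (14, 5), (14, 6), (14, 7)]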